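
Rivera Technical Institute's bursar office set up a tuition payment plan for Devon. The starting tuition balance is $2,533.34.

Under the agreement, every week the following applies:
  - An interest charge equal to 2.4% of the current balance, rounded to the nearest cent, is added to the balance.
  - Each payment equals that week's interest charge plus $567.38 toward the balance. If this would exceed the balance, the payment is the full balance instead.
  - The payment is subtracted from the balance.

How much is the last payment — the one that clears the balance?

$270.15

Week 1: opening $2,533.34; interest $60.80 → $2,594.14; payment $628.18; balance $1,965.96
Week 2: opening $1,965.96; interest $47.18 → $2,013.14; payment $614.56; balance $1,398.58
Week 3: opening $1,398.58; interest $33.57 → $1,432.15; payment $600.95; balance $831.20
Week 4: opening $831.20; interest $19.95 → $851.15; payment $587.33; balance $263.82
Week 5: opening $263.82; interest $6.33 → $270.15; payment $270.15; balance $0.00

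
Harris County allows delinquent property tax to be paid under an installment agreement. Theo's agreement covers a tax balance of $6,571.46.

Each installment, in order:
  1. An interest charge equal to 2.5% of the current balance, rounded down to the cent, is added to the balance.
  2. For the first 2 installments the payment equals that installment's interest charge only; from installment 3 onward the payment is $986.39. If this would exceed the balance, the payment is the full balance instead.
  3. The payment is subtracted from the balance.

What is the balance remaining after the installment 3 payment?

Installment 1: opening $6,571.46; interest $164.28 → $6,735.74; payment $164.28; balance $6,571.46
Installment 2: opening $6,571.46; interest $164.28 → $6,735.74; payment $164.28; balance $6,571.46
Installment 3: opening $6,571.46; interest $164.28 → $6,735.74; payment $986.39; balance $5,749.35

$5,749.35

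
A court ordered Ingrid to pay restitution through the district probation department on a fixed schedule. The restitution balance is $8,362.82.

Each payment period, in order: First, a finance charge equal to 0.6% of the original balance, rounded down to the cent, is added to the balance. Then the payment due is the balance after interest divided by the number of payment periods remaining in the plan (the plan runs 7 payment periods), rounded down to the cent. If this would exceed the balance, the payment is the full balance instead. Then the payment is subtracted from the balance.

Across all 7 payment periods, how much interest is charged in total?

$351.19

Payment period 1: opening $8,362.82; interest $50.17 → $8,412.99; payment $1,201.85; balance $7,211.14
Payment period 2: opening $7,211.14; interest $50.17 → $7,261.31; payment $1,210.21; balance $6,051.10
Payment period 3: opening $6,051.10; interest $50.17 → $6,101.27; payment $1,220.25; balance $4,881.02
Payment period 4: opening $4,881.02; interest $50.17 → $4,931.19; payment $1,232.79; balance $3,698.40
Payment period 5: opening $3,698.40; interest $50.17 → $3,748.57; payment $1,249.52; balance $2,499.05
Payment period 6: opening $2,499.05; interest $50.17 → $2,549.22; payment $1,274.61; balance $1,274.61
Payment period 7: opening $1,274.61; interest $50.17 → $1,324.78; payment $1,324.78; balance $0.00
Total interest: $50.17 + $50.17 + $50.17 + $50.17 + $50.17 + $50.17 + $50.17 = $351.19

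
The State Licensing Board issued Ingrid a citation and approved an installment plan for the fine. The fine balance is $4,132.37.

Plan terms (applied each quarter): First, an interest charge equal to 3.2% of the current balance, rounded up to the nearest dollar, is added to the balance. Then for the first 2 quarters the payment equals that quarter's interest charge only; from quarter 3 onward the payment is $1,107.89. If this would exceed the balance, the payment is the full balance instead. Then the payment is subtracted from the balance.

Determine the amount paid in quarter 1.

Quarter 1: $4,132.37 +$133.00 interest = $4,265.37; pay $133.00 → $4,132.37

$133.00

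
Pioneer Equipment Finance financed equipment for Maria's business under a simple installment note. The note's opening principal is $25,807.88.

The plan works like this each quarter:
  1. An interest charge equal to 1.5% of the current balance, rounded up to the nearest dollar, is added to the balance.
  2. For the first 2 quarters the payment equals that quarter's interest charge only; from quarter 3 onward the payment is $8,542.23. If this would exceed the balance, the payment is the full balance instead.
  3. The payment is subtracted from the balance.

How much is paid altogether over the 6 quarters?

# | Opening | Interest | Payment | End bal
1 | $25,807.88 | $388.00 | $388.00 | $25,807.88
2 | $25,807.88 | $388.00 | $388.00 | $25,807.88
3 | $25,807.88 | $388.00 | $8,542.23 | $17,653.65
4 | $17,653.65 | $265.00 | $8,542.23 | $9,376.42
5 | $9,376.42 | $141.00 | $8,542.23 | $975.19
6 | $975.19 | $15.00 | $990.19 | $0.00
Total paid: $27,392.88

$27,392.88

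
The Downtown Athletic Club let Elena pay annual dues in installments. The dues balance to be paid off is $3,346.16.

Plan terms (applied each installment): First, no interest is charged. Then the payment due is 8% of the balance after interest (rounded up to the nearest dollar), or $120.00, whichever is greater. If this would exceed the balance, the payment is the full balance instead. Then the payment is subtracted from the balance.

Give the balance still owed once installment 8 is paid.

$1,713.16

Installment 1: $3,346.16 − $268.00 → $3,078.16
Installment 2: $3,078.16 − $247.00 → $2,831.16
Installment 3: $2,831.16 − $227.00 → $2,604.16
Installment 4: $2,604.16 − $209.00 → $2,395.16
Installment 5: $2,395.16 − $192.00 → $2,203.16
Installment 6: $2,203.16 − $177.00 → $2,026.16
Installment 7: $2,026.16 − $163.00 → $1,863.16
Installment 8: $1,863.16 − $150.00 → $1,713.16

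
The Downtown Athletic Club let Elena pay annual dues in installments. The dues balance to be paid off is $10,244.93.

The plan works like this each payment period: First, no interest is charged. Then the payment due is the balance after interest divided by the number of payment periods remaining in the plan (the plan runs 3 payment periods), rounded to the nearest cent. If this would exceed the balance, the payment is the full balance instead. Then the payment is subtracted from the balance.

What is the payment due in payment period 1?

# | Opening | Payment | End bal
1 | $10,244.93 | $3,414.98 | $6,829.95

$3,414.98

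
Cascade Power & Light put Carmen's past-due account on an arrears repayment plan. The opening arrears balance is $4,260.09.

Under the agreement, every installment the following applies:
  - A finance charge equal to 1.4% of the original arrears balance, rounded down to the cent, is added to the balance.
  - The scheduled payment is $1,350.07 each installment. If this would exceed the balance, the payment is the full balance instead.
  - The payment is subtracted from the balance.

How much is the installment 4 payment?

# | Opening | Interest | Payment | End bal
1 | $4,260.09 | $59.64 | $1,350.07 | $2,969.66
2 | $2,969.66 | $59.64 | $1,350.07 | $1,679.23
3 | $1,679.23 | $59.64 | $1,350.07 | $388.80
4 | $388.80 | $59.64 | $448.44 | $0.00

$448.44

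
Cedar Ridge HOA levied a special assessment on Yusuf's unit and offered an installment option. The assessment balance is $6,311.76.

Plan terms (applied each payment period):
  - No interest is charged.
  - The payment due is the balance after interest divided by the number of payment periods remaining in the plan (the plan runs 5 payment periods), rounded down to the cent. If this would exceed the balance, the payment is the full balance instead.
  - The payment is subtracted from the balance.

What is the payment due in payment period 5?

$1,262.36

# | Opening | Payment | End bal
1 | $6,311.76 | $1,262.35 | $5,049.41
2 | $5,049.41 | $1,262.35 | $3,787.06
3 | $3,787.06 | $1,262.35 | $2,524.71
4 | $2,524.71 | $1,262.35 | $1,262.36
5 | $1,262.36 | $1,262.36 | $0.00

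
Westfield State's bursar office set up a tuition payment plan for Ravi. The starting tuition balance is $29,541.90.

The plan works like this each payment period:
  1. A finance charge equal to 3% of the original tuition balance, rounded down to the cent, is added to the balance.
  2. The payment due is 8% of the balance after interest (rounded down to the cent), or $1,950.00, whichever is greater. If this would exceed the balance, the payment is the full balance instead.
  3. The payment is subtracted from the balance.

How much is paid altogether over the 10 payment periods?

$20,778.01

Payment period 1: $29,541.90 +$886.25 interest = $30,428.15; pay $2,434.25 → $27,993.90
Payment period 2: $27,993.90 +$886.25 interest = $28,880.15; pay $2,310.41 → $26,569.74
Payment period 3: $26,569.74 +$886.25 interest = $27,455.99; pay $2,196.47 → $25,259.52
Payment period 4: $25,259.52 +$886.25 interest = $26,145.77; pay $2,091.66 → $24,054.11
Payment period 5: $24,054.11 +$886.25 interest = $24,940.36; pay $1,995.22 → $22,945.14
Payment period 6: $22,945.14 +$886.25 interest = $23,831.39; pay $1,950.00 → $21,881.39
Payment period 7: $21,881.39 +$886.25 interest = $22,767.64; pay $1,950.00 → $20,817.64
Payment period 8: $20,817.64 +$886.25 interest = $21,703.89; pay $1,950.00 → $19,753.89
Payment period 9: $19,753.89 +$886.25 interest = $20,640.14; pay $1,950.00 → $18,690.14
Payment period 10: $18,690.14 +$886.25 interest = $19,576.39; pay $1,950.00 → $17,626.39
Total paid: $20,778.01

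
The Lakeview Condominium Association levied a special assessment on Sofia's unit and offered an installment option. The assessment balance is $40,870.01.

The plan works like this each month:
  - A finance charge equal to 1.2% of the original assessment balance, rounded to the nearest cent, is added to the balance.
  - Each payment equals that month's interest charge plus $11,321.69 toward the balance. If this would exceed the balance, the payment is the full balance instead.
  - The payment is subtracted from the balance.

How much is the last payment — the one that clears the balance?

$7,395.38

Month 1: $40,870.01 +$490.44 interest = $41,360.45; pay $11,812.13 → $29,548.32
Month 2: $29,548.32 +$490.44 interest = $30,038.76; pay $11,812.13 → $18,226.63
Month 3: $18,226.63 +$490.44 interest = $18,717.07; pay $11,812.13 → $6,904.94
Month 4: $6,904.94 +$490.44 interest = $7,395.38; pay $7,395.38 → $0.00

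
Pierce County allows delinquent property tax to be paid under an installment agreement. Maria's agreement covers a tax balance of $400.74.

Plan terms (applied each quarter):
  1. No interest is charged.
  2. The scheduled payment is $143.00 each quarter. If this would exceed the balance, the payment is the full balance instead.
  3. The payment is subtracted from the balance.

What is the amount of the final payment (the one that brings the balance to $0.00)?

$114.74

Quarter 1: $400.74 − $143.00 → $257.74
Quarter 2: $257.74 − $143.00 → $114.74
Quarter 3: $114.74 − $114.74 → $0.00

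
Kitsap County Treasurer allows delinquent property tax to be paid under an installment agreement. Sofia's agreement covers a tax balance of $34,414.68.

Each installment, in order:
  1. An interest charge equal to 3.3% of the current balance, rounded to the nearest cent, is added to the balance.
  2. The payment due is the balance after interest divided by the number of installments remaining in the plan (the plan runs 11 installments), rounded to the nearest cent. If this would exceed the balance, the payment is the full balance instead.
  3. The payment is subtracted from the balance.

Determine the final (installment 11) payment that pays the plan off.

$4,471.52

Installment 1: opening $34,414.68; interest $1,135.68 → $35,550.36; payment $3,231.85; balance $32,318.51
Installment 2: opening $32,318.51; interest $1,066.51 → $33,385.02; payment $3,338.50; balance $30,046.52
Installment 3: opening $30,046.52; interest $991.54 → $31,038.06; payment $3,448.67; balance $27,589.39
Installment 4: opening $27,589.39; interest $910.45 → $28,499.84; payment $3,562.48; balance $24,937.36
Installment 5: opening $24,937.36; interest $822.93 → $25,760.29; payment $3,680.04; balance $22,080.25
Installment 6: opening $22,080.25; interest $728.65 → $22,808.90; payment $3,801.48; balance $19,007.42
Installment 7: opening $19,007.42; interest $627.24 → $19,634.66; payment $3,926.93; balance $15,707.73
Installment 8: opening $15,707.73; interest $518.36 → $16,226.09; payment $4,056.52; balance $12,169.57
Installment 9: opening $12,169.57; interest $401.60 → $12,571.17; payment $4,190.39; balance $8,380.78
Installment 10: opening $8,380.78; interest $276.57 → $8,657.35; payment $4,328.68; balance $4,328.67
Installment 11: opening $4,328.67; interest $142.85 → $4,471.52; payment $4,471.52; balance $0.00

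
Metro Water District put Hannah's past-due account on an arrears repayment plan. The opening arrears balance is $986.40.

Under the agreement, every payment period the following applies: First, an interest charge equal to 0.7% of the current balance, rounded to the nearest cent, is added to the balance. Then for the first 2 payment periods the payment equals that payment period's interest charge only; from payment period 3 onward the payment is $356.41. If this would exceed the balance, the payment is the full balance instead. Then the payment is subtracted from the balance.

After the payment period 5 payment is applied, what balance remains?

Payment period 1: $986.40 +$6.90 interest = $993.30; pay $6.90 → $986.40
Payment period 2: $986.40 +$6.90 interest = $993.30; pay $6.90 → $986.40
Payment period 3: $986.40 +$6.90 interest = $993.30; pay $356.41 → $636.89
Payment period 4: $636.89 +$4.46 interest = $641.35; pay $356.41 → $284.94
Payment period 5: $284.94 +$1.99 interest = $286.93; pay $286.93 → $0.00

$0.00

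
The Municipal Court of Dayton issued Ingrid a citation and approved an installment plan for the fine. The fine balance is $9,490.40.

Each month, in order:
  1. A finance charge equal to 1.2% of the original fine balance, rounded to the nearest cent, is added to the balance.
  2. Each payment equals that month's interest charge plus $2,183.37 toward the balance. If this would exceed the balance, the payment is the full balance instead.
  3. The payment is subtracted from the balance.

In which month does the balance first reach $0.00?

# | Opening | Interest | Payment | End bal
1 | $9,490.40 | $113.88 | $2,297.25 | $7,307.03
2 | $7,307.03 | $113.88 | $2,297.25 | $5,123.66
3 | $5,123.66 | $113.88 | $2,297.25 | $2,940.29
4 | $2,940.29 | $113.88 | $2,297.25 | $756.92
5 | $756.92 | $113.88 | $870.80 | $0.00
Balance reaches $0.00 in month 5.

5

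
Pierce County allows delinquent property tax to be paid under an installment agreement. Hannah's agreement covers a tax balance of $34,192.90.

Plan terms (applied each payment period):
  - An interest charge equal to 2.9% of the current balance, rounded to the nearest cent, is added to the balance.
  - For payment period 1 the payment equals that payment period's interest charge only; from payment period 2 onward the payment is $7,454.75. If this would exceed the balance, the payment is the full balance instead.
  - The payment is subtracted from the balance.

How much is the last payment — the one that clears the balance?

$7,402.41

Payment period 1: $34,192.90 +$991.59 interest = $35,184.49; pay $991.59 → $34,192.90
Payment period 2: $34,192.90 +$991.59 interest = $35,184.49; pay $7,454.75 → $27,729.74
Payment period 3: $27,729.74 +$804.16 interest = $28,533.90; pay $7,454.75 → $21,079.15
Payment period 4: $21,079.15 +$611.30 interest = $21,690.45; pay $7,454.75 → $14,235.70
Payment period 5: $14,235.70 +$412.84 interest = $14,648.54; pay $7,454.75 → $7,193.79
Payment period 6: $7,193.79 +$208.62 interest = $7,402.41; pay $7,402.41 → $0.00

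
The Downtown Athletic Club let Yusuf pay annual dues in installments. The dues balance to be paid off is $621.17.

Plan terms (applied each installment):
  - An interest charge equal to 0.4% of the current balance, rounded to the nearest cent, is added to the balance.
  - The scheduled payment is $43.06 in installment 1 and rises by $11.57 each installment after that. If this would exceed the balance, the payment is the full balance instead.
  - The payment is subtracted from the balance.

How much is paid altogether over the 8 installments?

Installment 1: opening $621.17; interest $2.48 → $623.65; payment $43.06; balance $580.59
Installment 2: opening $580.59; interest $2.32 → $582.91; payment $54.63; balance $528.28
Installment 3: opening $528.28; interest $2.11 → $530.39; payment $66.20; balance $464.19
Installment 4: opening $464.19; interest $1.86 → $466.05; payment $77.77; balance $388.28
Installment 5: opening $388.28; interest $1.55 → $389.83; payment $89.34; balance $300.49
Installment 6: opening $300.49; interest $1.20 → $301.69; payment $100.91; balance $200.78
Installment 7: opening $200.78; interest $0.80 → $201.58; payment $112.48; balance $89.10
Installment 8: opening $89.10; interest $0.36 → $89.46; payment $89.46; balance $0.00
Total paid: $633.85

$633.85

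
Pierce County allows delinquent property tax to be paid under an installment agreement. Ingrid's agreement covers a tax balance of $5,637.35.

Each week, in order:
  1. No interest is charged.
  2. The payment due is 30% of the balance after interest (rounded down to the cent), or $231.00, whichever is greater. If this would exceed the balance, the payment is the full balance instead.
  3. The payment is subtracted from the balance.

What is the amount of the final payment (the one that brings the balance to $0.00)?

$201.24

Week 1: $5,637.35 − $1,691.20 → $3,946.15
Week 2: $3,946.15 − $1,183.84 → $2,762.31
Week 3: $2,762.31 − $828.69 → $1,933.62
Week 4: $1,933.62 − $580.08 → $1,353.54
Week 5: $1,353.54 − $406.06 → $947.48
Week 6: $947.48 − $284.24 → $663.24
Week 7: $663.24 − $231.00 → $432.24
Week 8: $432.24 − $231.00 → $201.24
Week 9: $201.24 − $201.24 → $0.00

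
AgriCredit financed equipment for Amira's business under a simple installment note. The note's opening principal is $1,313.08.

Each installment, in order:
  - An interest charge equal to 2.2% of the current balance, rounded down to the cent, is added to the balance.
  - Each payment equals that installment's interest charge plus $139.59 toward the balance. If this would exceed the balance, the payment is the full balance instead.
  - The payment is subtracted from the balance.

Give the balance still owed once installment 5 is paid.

Installment 1: $1,313.08 +$28.88 interest = $1,341.96; pay $168.47 → $1,173.49
Installment 2: $1,173.49 +$25.81 interest = $1,199.30; pay $165.40 → $1,033.90
Installment 3: $1,033.90 +$22.74 interest = $1,056.64; pay $162.33 → $894.31
Installment 4: $894.31 +$19.67 interest = $913.98; pay $159.26 → $754.72
Installment 5: $754.72 +$16.60 interest = $771.32; pay $156.19 → $615.13

$615.13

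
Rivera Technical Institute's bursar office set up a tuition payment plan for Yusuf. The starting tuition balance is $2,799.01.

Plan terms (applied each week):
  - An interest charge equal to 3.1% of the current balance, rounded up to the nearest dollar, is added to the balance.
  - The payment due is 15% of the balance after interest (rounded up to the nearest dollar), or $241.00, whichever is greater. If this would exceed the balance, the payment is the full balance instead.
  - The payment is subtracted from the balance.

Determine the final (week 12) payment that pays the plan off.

$184.01

Week 1: $2,799.01 +$87.00 interest = $2,886.01; pay $433.00 → $2,453.01
Week 2: $2,453.01 +$77.00 interest = $2,530.01; pay $380.00 → $2,150.01
Week 3: $2,150.01 +$67.00 interest = $2,217.01; pay $333.00 → $1,884.01
Week 4: $1,884.01 +$59.00 interest = $1,943.01; pay $292.00 → $1,651.01
Week 5: $1,651.01 +$52.00 interest = $1,703.01; pay $256.00 → $1,447.01
Week 6: $1,447.01 +$45.00 interest = $1,492.01; pay $241.00 → $1,251.01
Week 7: $1,251.01 +$39.00 interest = $1,290.01; pay $241.00 → $1,049.01
Week 8: $1,049.01 +$33.00 interest = $1,082.01; pay $241.00 → $841.01
Week 9: $841.01 +$27.00 interest = $868.01; pay $241.00 → $627.01
Week 10: $627.01 +$20.00 interest = $647.01; pay $241.00 → $406.01
Week 11: $406.01 +$13.00 interest = $419.01; pay $241.00 → $178.01
Week 12: $178.01 +$6.00 interest = $184.01; pay $184.01 → $0.00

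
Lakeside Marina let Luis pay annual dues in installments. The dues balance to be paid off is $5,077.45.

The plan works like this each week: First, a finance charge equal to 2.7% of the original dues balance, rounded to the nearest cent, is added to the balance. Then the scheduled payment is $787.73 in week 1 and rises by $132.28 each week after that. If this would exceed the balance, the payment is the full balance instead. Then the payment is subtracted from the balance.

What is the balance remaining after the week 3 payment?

$2,728.69

Week 1: opening $5,077.45; interest $137.09 → $5,214.54; payment $787.73; balance $4,426.81
Week 2: opening $4,426.81; interest $137.09 → $4,563.90; payment $920.01; balance $3,643.89
Week 3: opening $3,643.89; interest $137.09 → $3,780.98; payment $1,052.29; balance $2,728.69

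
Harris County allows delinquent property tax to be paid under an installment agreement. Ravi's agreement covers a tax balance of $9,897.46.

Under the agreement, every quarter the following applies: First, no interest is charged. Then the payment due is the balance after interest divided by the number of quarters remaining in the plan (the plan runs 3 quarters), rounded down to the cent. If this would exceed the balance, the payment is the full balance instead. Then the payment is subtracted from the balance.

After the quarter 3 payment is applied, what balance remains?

$0.00

# | Opening | Payment | End bal
1 | $9,897.46 | $3,299.15 | $6,598.31
2 | $6,598.31 | $3,299.15 | $3,299.16
3 | $3,299.16 | $3,299.16 | $0.00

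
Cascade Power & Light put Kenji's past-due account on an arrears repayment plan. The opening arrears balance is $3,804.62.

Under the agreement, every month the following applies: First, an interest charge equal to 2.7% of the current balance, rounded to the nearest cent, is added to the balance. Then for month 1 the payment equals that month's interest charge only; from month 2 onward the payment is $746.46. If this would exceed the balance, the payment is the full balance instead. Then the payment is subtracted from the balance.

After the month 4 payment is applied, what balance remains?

$1,820.79

Month 1: $3,804.62 +$102.72 interest = $3,907.34; pay $102.72 → $3,804.62
Month 2: $3,804.62 +$102.72 interest = $3,907.34; pay $746.46 → $3,160.88
Month 3: $3,160.88 +$85.34 interest = $3,246.22; pay $746.46 → $2,499.76
Month 4: $2,499.76 +$67.49 interest = $2,567.25; pay $746.46 → $1,820.79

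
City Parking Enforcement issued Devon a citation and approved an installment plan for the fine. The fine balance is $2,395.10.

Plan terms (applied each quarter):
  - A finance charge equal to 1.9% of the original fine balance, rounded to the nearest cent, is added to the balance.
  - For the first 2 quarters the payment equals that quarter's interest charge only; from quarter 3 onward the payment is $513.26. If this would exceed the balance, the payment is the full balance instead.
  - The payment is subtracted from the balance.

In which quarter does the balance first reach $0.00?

# | Opening | Interest | Payment | End bal
1 | $2,395.10 | $45.51 | $45.51 | $2,395.10
2 | $2,395.10 | $45.51 | $45.51 | $2,395.10
3 | $2,395.10 | $45.51 | $513.26 | $1,927.35
4 | $1,927.35 | $45.51 | $513.26 | $1,459.60
5 | $1,459.60 | $45.51 | $513.26 | $991.85
6 | $991.85 | $45.51 | $513.26 | $524.10
7 | $524.10 | $45.51 | $513.26 | $56.35
8 | $56.35 | $45.51 | $101.86 | $0.00
Balance reaches $0.00 in quarter 8.

8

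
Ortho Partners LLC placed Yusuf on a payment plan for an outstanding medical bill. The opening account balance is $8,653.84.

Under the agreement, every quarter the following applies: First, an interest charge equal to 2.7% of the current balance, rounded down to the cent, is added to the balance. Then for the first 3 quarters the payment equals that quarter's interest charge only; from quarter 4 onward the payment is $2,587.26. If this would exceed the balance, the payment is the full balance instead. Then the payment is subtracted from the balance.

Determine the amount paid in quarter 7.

$1,438.46

Quarter 1: opening $8,653.84; interest $233.65 → $8,887.49; payment $233.65; balance $8,653.84
Quarter 2: opening $8,653.84; interest $233.65 → $8,887.49; payment $233.65; balance $8,653.84
Quarter 3: opening $8,653.84; interest $233.65 → $8,887.49; payment $233.65; balance $8,653.84
Quarter 4: opening $8,653.84; interest $233.65 → $8,887.49; payment $2,587.26; balance $6,300.23
Quarter 5: opening $6,300.23; interest $170.10 → $6,470.33; payment $2,587.26; balance $3,883.07
Quarter 6: opening $3,883.07; interest $104.84 → $3,987.91; payment $2,587.26; balance $1,400.65
Quarter 7: opening $1,400.65; interest $37.81 → $1,438.46; payment $1,438.46; balance $0.00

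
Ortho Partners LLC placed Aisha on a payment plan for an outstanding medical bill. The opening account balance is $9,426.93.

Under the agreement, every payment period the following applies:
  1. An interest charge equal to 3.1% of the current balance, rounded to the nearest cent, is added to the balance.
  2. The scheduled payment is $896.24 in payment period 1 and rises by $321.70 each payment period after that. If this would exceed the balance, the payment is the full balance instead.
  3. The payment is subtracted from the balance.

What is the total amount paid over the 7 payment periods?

$10,698.34

# | Opening | Interest | Payment | End bal
1 | $9,426.93 | $292.23 | $896.24 | $8,822.92
2 | $8,822.92 | $273.51 | $1,217.94 | $7,878.49
3 | $7,878.49 | $244.23 | $1,539.64 | $6,583.08
4 | $6,583.08 | $204.08 | $1,861.34 | $4,925.82
5 | $4,925.82 | $152.70 | $2,183.04 | $2,895.48
6 | $2,895.48 | $89.76 | $2,504.74 | $480.50
7 | $480.50 | $14.90 | $495.40 | $0.00
Total paid: $10,698.34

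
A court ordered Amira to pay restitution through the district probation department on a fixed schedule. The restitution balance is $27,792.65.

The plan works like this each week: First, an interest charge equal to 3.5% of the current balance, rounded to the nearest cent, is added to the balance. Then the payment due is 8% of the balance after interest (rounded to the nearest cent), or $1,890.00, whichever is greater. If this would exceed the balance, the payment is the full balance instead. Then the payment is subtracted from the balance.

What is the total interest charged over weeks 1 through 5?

$4,420.44

# | Opening | Interest | Payment | End bal
1 | $27,792.65 | $972.74 | $2,301.23 | $26,464.16
2 | $26,464.16 | $926.25 | $2,191.23 | $25,199.18
3 | $25,199.18 | $881.97 | $2,086.49 | $23,994.66
4 | $23,994.66 | $839.81 | $1,986.76 | $22,847.71
5 | $22,847.71 | $799.67 | $1,891.79 | $21,755.59
Total interest: $972.74 + $926.25 + $881.97 + $839.81 + $799.67 = $4,420.44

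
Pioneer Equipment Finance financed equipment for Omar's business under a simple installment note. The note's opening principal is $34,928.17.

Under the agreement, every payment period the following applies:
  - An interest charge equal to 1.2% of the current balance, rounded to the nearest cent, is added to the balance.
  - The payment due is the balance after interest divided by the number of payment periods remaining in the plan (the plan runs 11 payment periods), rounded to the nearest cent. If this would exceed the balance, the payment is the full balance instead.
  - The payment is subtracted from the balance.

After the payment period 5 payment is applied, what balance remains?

$20,222.60

Payment period 1: opening $34,928.17; interest $419.14 → $35,347.31; payment $3,213.39; balance $32,133.92
Payment period 2: opening $32,133.92; interest $385.61 → $32,519.53; payment $3,251.95; balance $29,267.58
Payment period 3: opening $29,267.58; interest $351.21 → $29,618.79; payment $3,290.98; balance $26,327.81
Payment period 4: opening $26,327.81; interest $315.93 → $26,643.74; payment $3,330.47; balance $23,313.27
Payment period 5: opening $23,313.27; interest $279.76 → $23,593.03; payment $3,370.43; balance $20,222.60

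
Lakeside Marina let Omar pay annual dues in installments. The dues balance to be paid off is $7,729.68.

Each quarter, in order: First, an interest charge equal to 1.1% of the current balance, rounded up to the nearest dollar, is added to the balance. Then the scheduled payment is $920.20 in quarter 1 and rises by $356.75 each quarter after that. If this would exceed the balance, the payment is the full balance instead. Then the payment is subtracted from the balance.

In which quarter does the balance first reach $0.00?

Quarter 1: $7,729.68 +$86.00 interest = $7,815.68; pay $920.20 → $6,895.48
Quarter 2: $6,895.48 +$76.00 interest = $6,971.48; pay $1,276.95 → $5,694.53
Quarter 3: $5,694.53 +$63.00 interest = $5,757.53; pay $1,633.70 → $4,123.83
Quarter 4: $4,123.83 +$46.00 interest = $4,169.83; pay $1,990.45 → $2,179.38
Quarter 5: $2,179.38 +$24.00 interest = $2,203.38; pay $2,203.38 → $0.00
Balance reaches $0.00 in quarter 5.

5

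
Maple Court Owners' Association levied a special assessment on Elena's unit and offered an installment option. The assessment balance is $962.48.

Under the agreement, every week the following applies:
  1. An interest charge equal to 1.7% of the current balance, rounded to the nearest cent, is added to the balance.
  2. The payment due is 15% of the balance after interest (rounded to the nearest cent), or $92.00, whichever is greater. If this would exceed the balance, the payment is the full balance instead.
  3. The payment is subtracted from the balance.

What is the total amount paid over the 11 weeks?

$1,049.32

Week 1: opening $962.48; interest $16.36 → $978.84; payment $146.83; balance $832.01
Week 2: opening $832.01; interest $14.14 → $846.15; payment $126.92; balance $719.23
Week 3: opening $719.23; interest $12.23 → $731.46; payment $109.72; balance $621.74
Week 4: opening $621.74; interest $10.57 → $632.31; payment $94.85; balance $537.46
Week 5: opening $537.46; interest $9.14 → $546.60; payment $92.00; balance $454.60
Week 6: opening $454.60; interest $7.73 → $462.33; payment $92.00; balance $370.33
Week 7: opening $370.33; interest $6.30 → $376.63; payment $92.00; balance $284.63
Week 8: opening $284.63; interest $4.84 → $289.47; payment $92.00; balance $197.47
Week 9: opening $197.47; interest $3.36 → $200.83; payment $92.00; balance $108.83
Week 10: opening $108.83; interest $1.85 → $110.68; payment $92.00; balance $18.68
Week 11: opening $18.68; interest $0.32 → $19.00; payment $19.00; balance $0.00
Total paid: $1,049.32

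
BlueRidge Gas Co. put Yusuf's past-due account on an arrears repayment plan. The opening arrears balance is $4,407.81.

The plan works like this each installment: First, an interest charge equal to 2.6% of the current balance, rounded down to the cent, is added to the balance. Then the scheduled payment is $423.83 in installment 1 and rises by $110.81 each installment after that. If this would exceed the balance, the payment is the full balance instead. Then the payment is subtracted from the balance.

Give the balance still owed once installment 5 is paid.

Installment 1: opening $4,407.81; interest $114.60 → $4,522.41; payment $423.83; balance $4,098.58
Installment 2: opening $4,098.58; interest $106.56 → $4,205.14; payment $534.64; balance $3,670.50
Installment 3: opening $3,670.50; interest $95.43 → $3,765.93; payment $645.45; balance $3,120.48
Installment 4: opening $3,120.48; interest $81.13 → $3,201.61; payment $756.26; balance $2,445.35
Installment 5: opening $2,445.35; interest $63.57 → $2,508.92; payment $867.07; balance $1,641.85

$1,641.85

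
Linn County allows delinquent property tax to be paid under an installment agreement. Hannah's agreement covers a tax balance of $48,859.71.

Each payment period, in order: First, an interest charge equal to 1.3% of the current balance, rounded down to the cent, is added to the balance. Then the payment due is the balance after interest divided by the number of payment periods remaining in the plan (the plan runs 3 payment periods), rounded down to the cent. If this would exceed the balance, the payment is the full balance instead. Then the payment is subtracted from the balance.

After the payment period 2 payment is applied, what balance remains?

$16,712.77

Payment period 1: $48,859.71 +$635.17 interest = $49,494.88; pay $16,498.29 → $32,996.59
Payment period 2: $32,996.59 +$428.95 interest = $33,425.54; pay $16,712.77 → $16,712.77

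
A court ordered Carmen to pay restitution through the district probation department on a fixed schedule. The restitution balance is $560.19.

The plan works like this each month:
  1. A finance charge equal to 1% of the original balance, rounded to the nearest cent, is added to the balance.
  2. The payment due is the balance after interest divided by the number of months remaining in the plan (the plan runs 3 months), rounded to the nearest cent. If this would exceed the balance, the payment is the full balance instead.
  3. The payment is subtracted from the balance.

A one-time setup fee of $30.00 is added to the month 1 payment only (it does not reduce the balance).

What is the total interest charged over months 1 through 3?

$16.80

# | Opening | Interest | Payment | Fee | End bal
1 | $560.19 | $5.60 | $188.60 | $30.00 | $377.19
2 | $377.19 | $5.60 | $191.40 | — | $191.39
3 | $191.39 | $5.60 | $196.99 | — | $0.00
Total interest: $5.60 + $5.60 + $5.60 = $16.80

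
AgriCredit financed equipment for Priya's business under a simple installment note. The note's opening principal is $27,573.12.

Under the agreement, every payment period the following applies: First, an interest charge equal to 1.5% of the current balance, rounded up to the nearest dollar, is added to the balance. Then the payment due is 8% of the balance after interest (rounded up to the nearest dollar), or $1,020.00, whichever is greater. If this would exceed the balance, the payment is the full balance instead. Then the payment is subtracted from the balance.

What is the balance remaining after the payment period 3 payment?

Payment period 1: opening $27,573.12; interest $414.00 → $27,987.12; payment $2,239.00; balance $25,748.12
Payment period 2: opening $25,748.12; interest $387.00 → $26,135.12; payment $2,091.00; balance $24,044.12
Payment period 3: opening $24,044.12; interest $361.00 → $24,405.12; payment $1,953.00; balance $22,452.12

$22,452.12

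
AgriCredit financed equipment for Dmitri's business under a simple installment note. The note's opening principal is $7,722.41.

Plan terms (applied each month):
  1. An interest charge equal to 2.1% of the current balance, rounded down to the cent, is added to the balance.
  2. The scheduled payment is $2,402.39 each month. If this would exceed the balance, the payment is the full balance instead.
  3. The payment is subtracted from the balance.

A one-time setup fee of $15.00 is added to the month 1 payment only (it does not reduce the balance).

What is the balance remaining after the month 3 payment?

$859.62

Month 1: $7,722.41 +$162.17 interest = $7,884.58; pay $2,402.39 (+ $15.00 fee) → $5,482.19
Month 2: $5,482.19 +$115.12 interest = $5,597.31; pay $2,402.39 → $3,194.92
Month 3: $3,194.92 +$67.09 interest = $3,262.01; pay $2,402.39 → $859.62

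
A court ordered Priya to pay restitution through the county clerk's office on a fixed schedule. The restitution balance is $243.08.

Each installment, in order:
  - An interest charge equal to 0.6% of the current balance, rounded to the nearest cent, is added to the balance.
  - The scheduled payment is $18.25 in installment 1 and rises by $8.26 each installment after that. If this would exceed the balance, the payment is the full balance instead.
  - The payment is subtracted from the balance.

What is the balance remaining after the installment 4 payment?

$125.56

# | Opening | Interest | Payment | End bal
1 | $243.08 | $1.46 | $18.25 | $226.29
2 | $226.29 | $1.36 | $26.51 | $201.14
3 | $201.14 | $1.21 | $34.77 | $167.58
4 | $167.58 | $1.01 | $43.03 | $125.56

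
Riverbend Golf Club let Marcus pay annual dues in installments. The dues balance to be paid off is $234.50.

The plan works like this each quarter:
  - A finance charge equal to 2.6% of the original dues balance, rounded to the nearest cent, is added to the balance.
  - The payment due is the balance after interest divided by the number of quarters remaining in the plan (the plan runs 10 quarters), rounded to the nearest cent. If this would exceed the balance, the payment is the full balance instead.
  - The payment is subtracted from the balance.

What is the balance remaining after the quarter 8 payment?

Quarter 1: opening $234.50; interest $6.10 → $240.60; payment $24.06; balance $216.54
Quarter 2: opening $216.54; interest $6.10 → $222.64; payment $24.74; balance $197.90
Quarter 3: opening $197.90; interest $6.10 → $204.00; payment $25.50; balance $178.50
Quarter 4: opening $178.50; interest $6.10 → $184.60; payment $26.37; balance $158.23
Quarter 5: opening $158.23; interest $6.10 → $164.33; payment $27.39; balance $136.94
Quarter 6: opening $136.94; interest $6.10 → $143.04; payment $28.61; balance $114.43
Quarter 7: opening $114.43; interest $6.10 → $120.53; payment $30.13; balance $90.40
Quarter 8: opening $90.40; interest $6.10 → $96.50; payment $32.17; balance $64.33

$64.33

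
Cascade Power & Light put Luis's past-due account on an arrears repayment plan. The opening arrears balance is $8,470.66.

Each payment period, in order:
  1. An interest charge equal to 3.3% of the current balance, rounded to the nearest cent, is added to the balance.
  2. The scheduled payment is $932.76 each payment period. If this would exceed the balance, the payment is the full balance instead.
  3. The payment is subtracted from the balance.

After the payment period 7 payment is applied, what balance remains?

$3,419.64

Payment period 1: opening $8,470.66; interest $279.53 → $8,750.19; payment $932.76; balance $7,817.43
Payment period 2: opening $7,817.43; interest $257.98 → $8,075.41; payment $932.76; balance $7,142.65
Payment period 3: opening $7,142.65; interest $235.71 → $7,378.36; payment $932.76; balance $6,445.60
Payment period 4: opening $6,445.60; interest $212.70 → $6,658.30; payment $932.76; balance $5,725.54
Payment period 5: opening $5,725.54; interest $188.94 → $5,914.48; payment $932.76; balance $4,981.72
Payment period 6: opening $4,981.72; interest $164.40 → $5,146.12; payment $932.76; balance $4,213.36
Payment period 7: opening $4,213.36; interest $139.04 → $4,352.40; payment $932.76; balance $3,419.64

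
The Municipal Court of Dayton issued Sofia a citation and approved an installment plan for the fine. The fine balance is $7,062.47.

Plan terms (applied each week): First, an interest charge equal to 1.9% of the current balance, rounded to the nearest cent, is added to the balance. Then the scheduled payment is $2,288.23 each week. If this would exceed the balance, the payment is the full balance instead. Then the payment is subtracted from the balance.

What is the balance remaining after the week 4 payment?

$0.00

Week 1: $7,062.47 +$134.19 interest = $7,196.66; pay $2,288.23 → $4,908.43
Week 2: $4,908.43 +$93.26 interest = $5,001.69; pay $2,288.23 → $2,713.46
Week 3: $2,713.46 +$51.56 interest = $2,765.02; pay $2,288.23 → $476.79
Week 4: $476.79 +$9.06 interest = $485.85; pay $485.85 → $0.00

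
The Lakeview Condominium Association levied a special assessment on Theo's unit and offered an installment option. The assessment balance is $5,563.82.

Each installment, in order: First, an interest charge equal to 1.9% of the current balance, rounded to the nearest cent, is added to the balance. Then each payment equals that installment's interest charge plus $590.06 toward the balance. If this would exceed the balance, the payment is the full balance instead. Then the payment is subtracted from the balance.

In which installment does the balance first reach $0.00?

10

Installment 1: opening $5,563.82; interest $105.71 → $5,669.53; payment $695.77; balance $4,973.76
Installment 2: opening $4,973.76; interest $94.50 → $5,068.26; payment $684.56; balance $4,383.70
Installment 3: opening $4,383.70; interest $83.29 → $4,466.99; payment $673.35; balance $3,793.64
Installment 4: opening $3,793.64; interest $72.08 → $3,865.72; payment $662.14; balance $3,203.58
Installment 5: opening $3,203.58; interest $60.87 → $3,264.45; payment $650.93; balance $2,613.52
Installment 6: opening $2,613.52; interest $49.66 → $2,663.18; payment $639.72; balance $2,023.46
Installment 7: opening $2,023.46; interest $38.45 → $2,061.91; payment $628.51; balance $1,433.40
Installment 8: opening $1,433.40; interest $27.23 → $1,460.63; payment $617.29; balance $843.34
Installment 9: opening $843.34; interest $16.02 → $859.36; payment $606.08; balance $253.28
Installment 10: opening $253.28; interest $4.81 → $258.09; payment $258.09; balance $0.00
Balance reaches $0.00 in installment 10.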